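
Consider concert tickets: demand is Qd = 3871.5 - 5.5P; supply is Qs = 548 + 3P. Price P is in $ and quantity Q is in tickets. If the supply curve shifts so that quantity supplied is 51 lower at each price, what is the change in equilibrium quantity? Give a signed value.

ΔQ = -33

Set Qd = Qs: 3871.5 - 5.5P = 548 + 3P, so 3323.5 = 8.5P and P* = 391.
Plugging P* into demand: Q* = 3871.5 - 5.5(391) = 1721.
After the shift, supply is Qs = 497 + 3P.
Re-solving, 8.5P = 3374.5 gives P = 397 and Q = 1688.
ΔQ = 1688 - 1721 = -33.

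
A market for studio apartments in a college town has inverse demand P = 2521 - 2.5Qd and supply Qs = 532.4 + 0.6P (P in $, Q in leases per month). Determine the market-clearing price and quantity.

P* = 476, Q* = 818

Solving each curve for Q: Qd = 1008.4 - 0.4P.
Set Qd = Qs: 1008.4 - 0.4P = 532.4 + 0.6P, so 476 = P and P* = 476.
Then Q* = 1008.4 - 0.4(476) = 818.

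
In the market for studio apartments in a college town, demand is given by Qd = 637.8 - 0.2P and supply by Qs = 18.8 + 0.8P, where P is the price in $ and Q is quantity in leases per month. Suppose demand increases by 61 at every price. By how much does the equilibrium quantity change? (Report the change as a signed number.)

At equilibrium Qd = Qs, so 637.8 - 0.2P = 18.8 + 0.8P; collecting terms, 619 = P and P* = 619.
Then Q* = 637.8 - 0.2(619) = 514.
After the shift, demand is Qd = 698.8 - 0.2P.
New equilibrium: 680 = P, so P = 680 and Q = 562.8.
ΔQ = 562.8 - 514 = 48.8.

ΔQ = 48.8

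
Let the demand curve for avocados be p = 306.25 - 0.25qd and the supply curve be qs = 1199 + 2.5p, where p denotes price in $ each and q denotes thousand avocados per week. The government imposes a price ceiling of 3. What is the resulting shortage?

Shortage = 6.5

In direct form, qd = 1225 - 4p.
With p fixed at 3, quantity demanded is 1213 and quantity supplied is 1206.5.
Shortage = qd - qs = 1213 - 1206.5 = 6.5.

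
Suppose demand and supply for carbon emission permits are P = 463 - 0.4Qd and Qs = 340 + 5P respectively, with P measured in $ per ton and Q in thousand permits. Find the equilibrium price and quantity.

P* = 109, Q* = 885

Inverting to quantity form: Qd = 1157.5 - 2.5P.
The market clears where 1157.5 - 2.5P = 340 + 5P. Rearranging, 7.5P = 817.5, hence P* = 109.
From the demand curve, Q* = 1157.5 - 2.5(109) = 885.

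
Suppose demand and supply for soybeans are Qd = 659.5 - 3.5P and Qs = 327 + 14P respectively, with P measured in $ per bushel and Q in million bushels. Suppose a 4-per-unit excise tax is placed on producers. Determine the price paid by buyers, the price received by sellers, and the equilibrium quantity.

Producers keep P_s = P_b - 4 per unit, so supply in terms of the buyer price is Qs = 271 + 14P_b.
Set Qd = Qs: 659.5 - 3.5P_b = 271 + 14P_b, so 388.5 = 17.5P_b and P_b = 22.2.
Then P_s = 22.2 - 4 = 18.2 and Q = 659.5 - 3.5(22.2) = 581.8.

P_b = 22.2, P_s = 18.2, Q = 581.8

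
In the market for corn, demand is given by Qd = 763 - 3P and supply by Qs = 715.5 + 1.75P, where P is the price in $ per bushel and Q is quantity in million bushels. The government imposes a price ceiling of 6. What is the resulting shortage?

Shortage = 19

At P = 6: Qd = 745 and Qs = 726.
Shortage = Qd - Qs = 745 - 726 = 19.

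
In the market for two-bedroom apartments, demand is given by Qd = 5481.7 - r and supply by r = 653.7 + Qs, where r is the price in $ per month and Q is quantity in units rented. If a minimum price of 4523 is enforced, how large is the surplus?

Surplus = 2910.6

In direct form, Qs = -653.7 + r.
Evaluating both curves at the floor price 4523 gives Qd = 958.7, Qs = 3869.3.
Surplus = Qs - Qd = 3869.3 - 958.7 = 2910.6.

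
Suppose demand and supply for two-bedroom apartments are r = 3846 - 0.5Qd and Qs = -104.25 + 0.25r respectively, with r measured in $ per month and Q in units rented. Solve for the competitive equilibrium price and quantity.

Rewriting in direct form: Qd = 7692 - 2r.
At equilibrium Qd = Qs, so 7692 - 2r = -104.25 + 0.25r; collecting terms, 7796.25 = 2.25r and r* = 3465.
Plugging r* into demand: Q* = 7692 - 2(3465) = 762.

r* = 3465, Q* = 762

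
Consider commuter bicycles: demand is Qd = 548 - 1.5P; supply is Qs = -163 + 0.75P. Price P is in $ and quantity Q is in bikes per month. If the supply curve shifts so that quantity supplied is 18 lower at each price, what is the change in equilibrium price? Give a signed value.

Set Qd = Qs: 548 - 1.5P = -163 + 0.75P, so 711 = 2.25P and P* = 316.
From the demand curve, Q* = 548 - 1.5(316) = 74.
After the shift, supply is Qs = -181 + 0.75P.
New equilibrium: 729 = 2.25P, so P = 324 and Q = 62.
ΔP = 324 - 316 = 8.

ΔP = 8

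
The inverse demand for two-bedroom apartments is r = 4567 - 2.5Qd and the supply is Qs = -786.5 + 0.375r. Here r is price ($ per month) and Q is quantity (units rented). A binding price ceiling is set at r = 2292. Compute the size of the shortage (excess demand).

In direct form, Qd = 1826.8 - 0.4r.
With r fixed at 2292, quantity demanded is 910 and quantity supplied is 73.
Shortage = Qd - Qs = 910 - 73 = 837.

Shortage = 837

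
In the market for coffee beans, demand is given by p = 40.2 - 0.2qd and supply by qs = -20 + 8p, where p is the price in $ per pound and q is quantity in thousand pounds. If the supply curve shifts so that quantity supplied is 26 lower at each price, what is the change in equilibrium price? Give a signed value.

Δp = 2

Rewriting in direct form: qd = 201 - 5p.
At equilibrium qd = qs, so 201 - 5p = -20 + 8p; collecting terms, 221 = 13p and p* = 17.
Plugging p* into demand: q* = 201 - 5(17) = 116.
After the shift, supply is qs = -46 + 8p.
Re-solving, 13p = 247 gives p = 19 and q = 106.
Δp = 19 - 17 = 2.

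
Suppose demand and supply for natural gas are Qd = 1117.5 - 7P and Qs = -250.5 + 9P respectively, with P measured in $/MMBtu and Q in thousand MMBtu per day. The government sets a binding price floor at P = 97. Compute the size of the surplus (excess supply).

Surplus = 184

With P fixed at 97, quantity demanded is 438.5 and quantity supplied is 622.5.
Surplus = Qs - Qd = 622.5 - 438.5 = 184.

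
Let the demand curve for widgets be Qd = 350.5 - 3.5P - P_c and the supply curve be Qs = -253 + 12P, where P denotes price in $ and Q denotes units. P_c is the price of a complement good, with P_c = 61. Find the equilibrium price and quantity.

With P_c = 61, demand is Qd = 289.5 - 3.5P.
The market clears where 289.5 - 3.5P = -253 + 12P. Rearranging, 15.5P = 542.5, hence P* = 35.
From the demand curve, Q* = 289.5 - 3.5(35) = 167.

P* = 35, Q* = 167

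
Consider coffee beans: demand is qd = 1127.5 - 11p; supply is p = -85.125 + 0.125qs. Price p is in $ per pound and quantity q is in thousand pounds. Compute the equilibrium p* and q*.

p* = 23.5, q* = 869

In direct form, qs = 681 + 8p.
The market clears where 1127.5 - 11p = 681 + 8p. Rearranging, 19p = 446.5, hence p* = 23.5.
Plugging p* into demand: q* = 1127.5 - 11(23.5) = 869.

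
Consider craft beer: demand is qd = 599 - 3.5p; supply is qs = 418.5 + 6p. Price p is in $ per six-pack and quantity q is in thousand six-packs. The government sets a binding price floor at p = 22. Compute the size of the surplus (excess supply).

Evaluating both curves at the floor price 22 gives qd = 522, qs = 550.5.
Surplus = qs - qd = 550.5 - 522 = 28.5.

Surplus = 28.5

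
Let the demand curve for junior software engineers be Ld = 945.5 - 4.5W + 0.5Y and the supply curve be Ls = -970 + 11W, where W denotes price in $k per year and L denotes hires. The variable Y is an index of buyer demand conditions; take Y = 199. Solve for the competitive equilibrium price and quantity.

W* = 130, L* = 460

With Y = 199, demand is Ld = 1045 - 4.5W.
At equilibrium Ld = Ls, so 1045 - 4.5W = -970 + 11W; collecting terms, 2015 = 15.5W and W* = 130.
From the demand curve, L* = 1045 - 4.5(130) = 460.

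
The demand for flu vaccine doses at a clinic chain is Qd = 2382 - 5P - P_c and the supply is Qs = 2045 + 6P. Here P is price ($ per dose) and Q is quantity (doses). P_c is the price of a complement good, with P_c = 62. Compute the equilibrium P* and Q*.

P* = 25, Q* = 2195

With P_c = 62, demand is Qd = 2320 - 5P.
The market clears where 2320 - 5P = 2045 + 6P. Rearranging, 11P = 275, hence P* = 25.
From the demand curve, Q* = 2320 - 5(25) = 2195.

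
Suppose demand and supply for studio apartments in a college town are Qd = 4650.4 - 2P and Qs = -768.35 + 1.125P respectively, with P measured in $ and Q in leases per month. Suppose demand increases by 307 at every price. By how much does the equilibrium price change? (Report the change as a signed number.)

At equilibrium Qd = Qs, so 4650.4 - 2P = -768.35 + 1.125P; collecting terms, 5418.75 = 3.125P and P* = 1734.
From the demand curve, Q* = 4650.4 - 2(1734) = 1182.4.
After the shift, demand is Qd = 4957.4 - 2P.
The new intersection has 5725.75 = 3.125P, i.e. P = 1832.24, Q = 1292.92.
ΔP = 1832.24 - 1734 = 98.24.

ΔP = 98.24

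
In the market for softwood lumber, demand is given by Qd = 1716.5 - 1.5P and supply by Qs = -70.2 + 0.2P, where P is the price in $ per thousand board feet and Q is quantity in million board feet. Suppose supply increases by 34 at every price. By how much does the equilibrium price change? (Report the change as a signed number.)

Set Qd = Qs: 1716.5 - 1.5P = -70.2 + 0.2P, so 1786.7 = 1.7P and P* = 1051.
From the demand curve, Q* = 1716.5 - 1.5(1051) = 140.
After the shift, supply is Qs = -36.2 + 0.2P.
Re-solving, 1.7P = 1752.7 gives P = 1031 and Q = 170.
ΔP = 1031 - 1051 = -20.

ΔP = -20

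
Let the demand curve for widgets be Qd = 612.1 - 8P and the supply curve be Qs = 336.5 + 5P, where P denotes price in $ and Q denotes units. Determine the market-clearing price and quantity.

P* = 21.2, Q* = 442.5

Equating demand and supply, 612.1 - 8P = 336.5 + 5P gives 13P = 275.6, so P* = 21.2.
Then Q* = 612.1 - 8(21.2) = 442.5.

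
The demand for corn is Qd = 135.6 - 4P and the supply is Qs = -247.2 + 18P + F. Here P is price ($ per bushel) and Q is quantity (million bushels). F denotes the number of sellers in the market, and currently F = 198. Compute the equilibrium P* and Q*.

With F = 198, supply is Qs = -49.2 + 18P.
At equilibrium Qd = Qs, so 135.6 - 4P = -49.2 + 18P; collecting terms, 184.8 = 22P and P* = 8.4.
Substitute back: Q* = 135.6 - 4(8.4) = 102.

P* = 8.4, Q* = 102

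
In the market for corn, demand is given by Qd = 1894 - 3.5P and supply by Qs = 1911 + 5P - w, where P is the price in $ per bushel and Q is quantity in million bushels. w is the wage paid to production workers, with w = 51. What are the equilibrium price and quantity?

With w = 51, supply is Qs = 1860 + 5P.
Set Qd = Qs: 1894 - 3.5P = 1860 + 5P, so 34 = 8.5P and P* = 4.
Substitute back: Q* = 1894 - 3.5(4) = 1880.

P* = 4, Q* = 1880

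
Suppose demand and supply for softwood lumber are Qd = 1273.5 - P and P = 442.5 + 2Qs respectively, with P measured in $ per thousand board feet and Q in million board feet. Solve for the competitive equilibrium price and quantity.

P* = 996.5, Q* = 277

Solving each curve for Q: Qs = -221.25 + 0.5P.
The market clears where 1273.5 - P = -221.25 + 0.5P. Rearranging, 1.5P = 1494.75, hence P* = 996.5.
Then Q* = 1273.5 - 996.5 = 277.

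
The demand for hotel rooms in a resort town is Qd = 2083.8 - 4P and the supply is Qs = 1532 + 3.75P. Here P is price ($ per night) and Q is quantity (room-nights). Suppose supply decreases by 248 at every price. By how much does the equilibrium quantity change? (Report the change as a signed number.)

ΔQ = -128

At equilibrium Qd = Qs, so 2083.8 - 4P = 1532 + 3.75P; collecting terms, 551.8 = 7.75P and P* = 71.2.
Substitute back: Q* = 2083.8 - 4(71.2) = 1799.
After the shift, supply is Qs = 1284 + 3.75P.
New equilibrium: 799.8 = 7.75P, so P = 103.2 and Q = 1671.
ΔQ = 1671 - 1799 = -128.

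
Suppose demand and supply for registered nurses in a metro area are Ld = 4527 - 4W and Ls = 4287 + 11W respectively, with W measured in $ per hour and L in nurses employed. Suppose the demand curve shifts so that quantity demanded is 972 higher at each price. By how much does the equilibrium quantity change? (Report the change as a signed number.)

ΔL = 712.8

The market clears where 4527 - 4W = 4287 + 11W. Rearranging, 15W = 240, hence W* = 16.
Then L* = 4527 - 4(16) = 4463.
After the shift, demand is Ld = 5499 - 4W.
Re-solving, 15W = 1212 gives W = 80.8 and L = 5175.8.
ΔL = 5175.8 - 4463 = 712.8.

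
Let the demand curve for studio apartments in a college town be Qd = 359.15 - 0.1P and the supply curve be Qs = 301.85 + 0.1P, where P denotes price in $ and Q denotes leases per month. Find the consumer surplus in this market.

Set Qd = Qs: 359.15 - 0.1P = 301.85 + 0.1P, so 57.3 = 0.2P and P* = 286.5.
Substitute back: Q* = 359.15 - 0.1(286.5) = 330.5.
Demand choke price (Qd = 0): P = 359.15/0.1 = 3591.5. Consumer surplus = ½ × (3591.5 - 286.5) × 330.5 = 546151.25.

Consumer surplus = 546151.25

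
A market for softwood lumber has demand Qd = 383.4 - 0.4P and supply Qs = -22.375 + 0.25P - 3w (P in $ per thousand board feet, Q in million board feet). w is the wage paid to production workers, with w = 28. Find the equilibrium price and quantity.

With w = 28, supply is Qs = -106.375 + 0.25P.
Equating demand and supply, 383.4 - 0.4P = -106.375 + 0.25P gives 0.65P = 489.775, so P* = 753.5.
From the demand curve, Q* = 383.4 - 0.4(753.5) = 82.

P* = 753.5, Q* = 82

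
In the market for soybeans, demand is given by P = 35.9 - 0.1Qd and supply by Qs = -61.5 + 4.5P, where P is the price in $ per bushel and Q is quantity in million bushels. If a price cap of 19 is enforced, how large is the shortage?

Rewriting in direct form: Qd = 359 - 10P.
At P = 19: Qd = 169 and Qs = 24.
Shortage = Qd - Qs = 169 - 24 = 145.

Shortage = 145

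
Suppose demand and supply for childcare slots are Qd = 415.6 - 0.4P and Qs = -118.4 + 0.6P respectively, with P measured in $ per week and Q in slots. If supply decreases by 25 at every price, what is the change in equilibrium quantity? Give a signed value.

At equilibrium Qd = Qs, so 415.6 - 0.4P = -118.4 + 0.6P; collecting terms, 534 = P and P* = 534.
Then Q* = 415.6 - 0.4(534) = 202.
After the shift, supply is Qs = -143.4 + 0.6P.
New equilibrium: 559 = P, so P = 559 and Q = 192.
ΔQ = 192 - 202 = -10.

ΔQ = -10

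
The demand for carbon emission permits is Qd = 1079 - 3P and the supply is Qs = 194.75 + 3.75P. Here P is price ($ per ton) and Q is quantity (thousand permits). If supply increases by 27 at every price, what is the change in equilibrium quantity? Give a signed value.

The market clears where 1079 - 3P = 194.75 + 3.75P. Rearranging, 6.75P = 884.25, hence P* = 131.
Plugging P* into demand: Q* = 1079 - 3(131) = 686.
After the shift, supply is Qs = 221.75 + 3.75P.
Re-solving, 6.75P = 857.25 gives P = 127 and Q = 698.
ΔQ = 698 - 686 = 12.

ΔQ = 12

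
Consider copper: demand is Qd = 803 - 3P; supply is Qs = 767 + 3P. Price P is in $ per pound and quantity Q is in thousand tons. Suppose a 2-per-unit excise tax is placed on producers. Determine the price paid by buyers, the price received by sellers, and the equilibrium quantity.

P_b = 7, P_s = 5, Q = 782

With a tax of 2 on producers, they supply based on the net price P_s = P_b - 2, so Qs = 761 + 3P_b.
Market clearing requires 803 - 3P_b = 761 + 3P_b; hence 42 = 6P_b and P_b = 7.
Then P_s = 7 - 2 = 5 and Q = 803 - 3(7) = 782.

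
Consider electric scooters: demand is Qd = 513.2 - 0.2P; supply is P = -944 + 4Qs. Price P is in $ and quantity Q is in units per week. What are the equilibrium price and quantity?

P* = 616, Q* = 390

Rewriting in direct form: Qs = 236 + 0.25P.
Equating demand and supply, 513.2 - 0.2P = 236 + 0.25P gives 0.45P = 277.2, so P* = 616.
Substitute back: Q* = 513.2 - 0.2(616) = 390.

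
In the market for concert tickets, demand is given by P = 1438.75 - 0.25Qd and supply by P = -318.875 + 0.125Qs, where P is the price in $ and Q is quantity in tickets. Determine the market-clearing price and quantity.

P* = 267, Q* = 4687

Rewriting in direct form: Qd = 5755 - 4P and Qs = 2551 + 8P.
Equating demand and supply, 5755 - 4P = 2551 + 8P gives 12P = 3204, so P* = 267.
Plugging P* into demand: Q* = 5755 - 4(267) = 4687.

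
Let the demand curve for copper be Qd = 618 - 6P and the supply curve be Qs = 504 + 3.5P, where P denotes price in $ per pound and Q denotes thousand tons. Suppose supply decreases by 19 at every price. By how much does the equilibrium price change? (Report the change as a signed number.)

ΔP = 2

Equating demand and supply, 618 - 6P = 504 + 3.5P gives 9.5P = 114, so P* = 12.
Plugging P* into demand: Q* = 618 - 6(12) = 546.
After the shift, supply is Qs = 485 + 3.5P.
Re-solving, 9.5P = 133 gives P = 14 and Q = 534.
ΔP = 14 - 12 = 2.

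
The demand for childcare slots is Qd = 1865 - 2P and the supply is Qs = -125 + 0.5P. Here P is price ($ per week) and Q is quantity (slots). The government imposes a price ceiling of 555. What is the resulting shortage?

With P fixed at 555, quantity demanded is 755 and quantity supplied is 152.5.
Shortage = Qd - Qs = 755 - 152.5 = 602.5.

Shortage = 602.5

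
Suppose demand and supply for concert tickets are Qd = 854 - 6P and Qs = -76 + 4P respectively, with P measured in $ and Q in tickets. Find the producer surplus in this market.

Producer surplus = 10952

At equilibrium Qd = Qs, so 854 - 6P = -76 + 4P; collecting terms, 930 = 10P and P* = 93.
Then Q* = 854 - 6(93) = 296.
Supply choke price (Qs = 0): P = 19. Producer surplus = ½ × (93 - 19) × 296 = 10952.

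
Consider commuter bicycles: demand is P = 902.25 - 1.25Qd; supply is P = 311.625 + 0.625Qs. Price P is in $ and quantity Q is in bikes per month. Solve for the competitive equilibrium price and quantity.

Solving each curve for Q: Qd = 721.8 - 0.8P and Qs = -498.6 + 1.6P.
The market clears where 721.8 - 0.8P = -498.6 + 1.6P. Rearranging, 2.4P = 1220.4, hence P* = 508.5.
From the demand curve, Q* = 721.8 - 0.8(508.5) = 315.

P* = 508.5, Q* = 315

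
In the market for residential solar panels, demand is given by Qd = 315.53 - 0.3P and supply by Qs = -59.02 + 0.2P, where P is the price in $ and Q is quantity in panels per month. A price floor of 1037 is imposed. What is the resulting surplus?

Surplus = 143.95

With P fixed at 1037, quantity demanded is 4.43 and quantity supplied is 148.38.
Surplus = Qs - Qd = 148.38 - 4.43 = 143.95.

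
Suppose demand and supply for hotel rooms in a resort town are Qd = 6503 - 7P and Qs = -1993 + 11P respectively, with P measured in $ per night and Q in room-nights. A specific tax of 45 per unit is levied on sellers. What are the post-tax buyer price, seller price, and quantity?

Sellers keep P_s = P_b - 45 per unit, so supply in terms of the buyer price is Qs = -2488 + 11P_b.
Market clearing requires 6503 - 7P_b = -2488 + 11P_b; hence 8991 = 18P_b and P_b = 499.5.
Then P_s = 499.5 - 45 = 454.5 and Q = 6503 - 7(499.5) = 3006.5.

P_b = 499.5, P_s = 454.5, Q = 3006.5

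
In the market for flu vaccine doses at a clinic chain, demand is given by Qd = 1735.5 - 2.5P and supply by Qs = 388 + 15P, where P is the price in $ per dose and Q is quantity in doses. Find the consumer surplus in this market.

Set Qd = Qs: 1735.5 - 2.5P = 388 + 15P, so 1347.5 = 17.5P and P* = 77.
Then Q* = 1735.5 - 2.5(77) = 1543.
Demand choke price (Qd = 0): P = 1735.5/2.5 = 694.2. Consumer surplus = ½ × (694.2 - 77) × 1543 = 476169.8.

Consumer surplus = 476169.8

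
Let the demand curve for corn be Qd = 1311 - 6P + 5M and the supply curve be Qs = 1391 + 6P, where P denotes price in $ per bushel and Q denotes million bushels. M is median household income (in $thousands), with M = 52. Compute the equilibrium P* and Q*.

With M = 52, demand is Qd = 1571 - 6P.
Equating demand and supply, 1571 - 6P = 1391 + 6P gives 12P = 180, so P* = 15.
Plugging P* into demand: Q* = 1571 - 6(15) = 1481.

P* = 15, Q* = 1481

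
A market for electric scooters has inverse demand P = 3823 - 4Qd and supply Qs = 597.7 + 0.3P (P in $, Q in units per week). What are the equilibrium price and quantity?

Solving each curve for Q: Qd = 955.75 - 0.25P.
Set Qd = Qs: 955.75 - 0.25P = 597.7 + 0.3P, so 358.05 = 0.55P and P* = 651.
Substitute back: Q* = 955.75 - 0.25(651) = 793.

P* = 651, Q* = 793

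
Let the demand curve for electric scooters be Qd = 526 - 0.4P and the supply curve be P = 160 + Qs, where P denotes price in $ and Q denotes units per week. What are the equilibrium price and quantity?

Solving each curve for Q: Qs = -160 + P.
The market clears where 526 - 0.4P = -160 + P. Rearranging, 1.4P = 686, hence P* = 490.
From the demand curve, Q* = 526 - 0.4(490) = 330.

P* = 490, Q* = 330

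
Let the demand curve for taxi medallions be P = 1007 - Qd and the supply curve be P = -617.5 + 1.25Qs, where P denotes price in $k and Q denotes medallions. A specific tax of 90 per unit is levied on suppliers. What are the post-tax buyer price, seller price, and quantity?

P_b = 325, P_s = 235, Q = 682

Rewriting in direct form: Qd = 1007 - P and Qs = 494 + 0.8P.
The tax drives a wedge P_b - P_s = 90. Substituting P_s = P_b - 90 into supply: Qs = 422 + 0.8P_b.
Equate demand and the shifted supply: 1007 - P_b = 422 + 0.8P_b, giving 1.8P_b = 585, so P_b = 325.
Then P_s = 325 - 90 = 235 and Q = 1007 - 325 = 682.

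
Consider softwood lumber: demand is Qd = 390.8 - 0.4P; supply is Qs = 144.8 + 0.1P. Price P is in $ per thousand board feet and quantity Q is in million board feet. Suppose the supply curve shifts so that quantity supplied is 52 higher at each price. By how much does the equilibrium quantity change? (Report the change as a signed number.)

ΔQ = 41.6

The market clears where 390.8 - 0.4P = 144.8 + 0.1P. Rearranging, 0.5P = 246, hence P* = 492.
From the demand curve, Q* = 390.8 - 0.4(492) = 194.
After the shift, supply is Qs = 196.8 + 0.1P.
The new intersection has 194 = 0.5P, i.e. P = 388, Q = 235.6.
ΔQ = 235.6 - 194 = 41.6.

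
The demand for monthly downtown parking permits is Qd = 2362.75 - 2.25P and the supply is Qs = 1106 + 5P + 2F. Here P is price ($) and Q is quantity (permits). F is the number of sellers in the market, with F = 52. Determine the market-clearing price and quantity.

With F = 52, supply is Qs = 1210 + 5P.
At equilibrium Qd = Qs, so 2362.75 - 2.25P = 1210 + 5P; collecting terms, 1152.75 = 7.25P and P* = 159.
Plugging P* into demand: Q* = 2362.75 - 2.25(159) = 2005.

P* = 159, Q* = 2005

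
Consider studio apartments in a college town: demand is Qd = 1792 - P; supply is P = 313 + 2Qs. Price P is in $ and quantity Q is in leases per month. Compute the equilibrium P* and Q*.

P* = 1299, Q* = 493

In direct form, Qs = -156.5 + 0.5P.
Equating demand and supply, 1792 - P = -156.5 + 0.5P gives 1.5P = 1948.5, so P* = 1299.
Substitute back: Q* = 1792 - 1299 = 493.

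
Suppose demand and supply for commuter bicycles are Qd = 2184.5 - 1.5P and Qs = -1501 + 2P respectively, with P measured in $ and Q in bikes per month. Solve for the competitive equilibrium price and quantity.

P* = 1053, Q* = 605

The market clears where 2184.5 - 1.5P = -1501 + 2P. Rearranging, 3.5P = 3685.5, hence P* = 1053.
Substitute back: Q* = 2184.5 - 1.5(1053) = 605.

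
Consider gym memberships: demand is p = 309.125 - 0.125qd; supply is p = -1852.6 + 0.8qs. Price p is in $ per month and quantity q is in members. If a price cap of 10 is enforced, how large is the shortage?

Rewriting in direct form: qd = 2473 - 8p and qs = 2315.75 + 1.25p.
At p = 10: qd = 2393 and qs = 2328.25.
Shortage = qd - qs = 2393 - 2328.25 = 64.75.

Shortage = 64.75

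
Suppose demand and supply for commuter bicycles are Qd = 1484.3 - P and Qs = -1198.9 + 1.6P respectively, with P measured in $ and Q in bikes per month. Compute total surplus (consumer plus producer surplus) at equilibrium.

Set Qd = Qs: 1484.3 - P = -1198.9 + 1.6P, so 2683.2 = 2.6P and P* = 1032.
From the demand curve, Q* = 1484.3 - 1032 = 452.3.
Demand choke price = 1484.3; supply choke price = 749.3125. CS = ½(1484.3 - 1032)(452.3) = 102287.645; PS = ½(1032 - 749.3125)(452.3) = 63929.778125. Total surplus = 166217.423125.

Total surplus = 166217.423125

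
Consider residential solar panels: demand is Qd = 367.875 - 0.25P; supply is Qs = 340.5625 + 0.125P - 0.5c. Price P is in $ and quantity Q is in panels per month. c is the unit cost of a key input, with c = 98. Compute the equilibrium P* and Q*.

With c = 98, supply is Qs = 291.5625 + 0.125P.
Set Qd = Qs: 367.875 - 0.25P = 291.5625 + 0.125P, so 76.3125 = 0.375P and P* = 203.5.
From the demand curve, Q* = 367.875 - 0.25(203.5) = 317.

P* = 203.5, Q* = 317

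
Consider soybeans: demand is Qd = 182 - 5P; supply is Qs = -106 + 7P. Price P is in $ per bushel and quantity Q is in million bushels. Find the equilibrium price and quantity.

Equating demand and supply, 182 - 5P = -106 + 7P gives 12P = 288, so P* = 24.
Substitute back: Q* = 182 - 5(24) = 62.

P* = 24, Q* = 62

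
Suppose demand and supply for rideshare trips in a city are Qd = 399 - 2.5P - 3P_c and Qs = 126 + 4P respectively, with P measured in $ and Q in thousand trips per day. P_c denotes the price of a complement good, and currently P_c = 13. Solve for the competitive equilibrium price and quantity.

P* = 36, Q* = 270

With P_c = 13, demand is Qd = 360 - 2.5P.
Equating demand and supply, 360 - 2.5P = 126 + 4P gives 6.5P = 234, so P* = 36.
Then Q* = 360 - 2.5(36) = 270.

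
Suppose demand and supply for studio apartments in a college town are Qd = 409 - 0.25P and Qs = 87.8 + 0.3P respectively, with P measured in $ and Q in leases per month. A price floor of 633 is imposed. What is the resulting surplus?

Surplus = 26.95

At P = 633: Qd = 250.75 and Qs = 277.7.
Surplus = Qs - Qd = 277.7 - 250.75 = 26.95.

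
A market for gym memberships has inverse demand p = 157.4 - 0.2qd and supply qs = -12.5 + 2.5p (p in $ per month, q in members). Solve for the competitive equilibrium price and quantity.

p* = 106.6, q* = 254

In direct form, qd = 787 - 5p.
The market clears where 787 - 5p = -12.5 + 2.5p. Rearranging, 7.5p = 799.5, hence p* = 106.6.
Plugging p* into demand: q* = 787 - 5(106.6) = 254.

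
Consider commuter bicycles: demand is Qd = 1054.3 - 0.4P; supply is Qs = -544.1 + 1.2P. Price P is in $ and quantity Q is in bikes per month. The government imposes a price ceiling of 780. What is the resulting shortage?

With P fixed at 780, quantity demanded is 742.3 and quantity supplied is 391.9.
Shortage = Qd - Qs = 742.3 - 391.9 = 350.4.

Shortage = 350.4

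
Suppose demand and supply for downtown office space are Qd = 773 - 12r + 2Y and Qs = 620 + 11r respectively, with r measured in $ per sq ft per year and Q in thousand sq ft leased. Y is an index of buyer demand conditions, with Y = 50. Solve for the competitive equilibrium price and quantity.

With Y = 50, demand is Qd = 873 - 12r.
Set Qd = Qs: 873 - 12r = 620 + 11r, so 253 = 23r and r* = 11.
Plugging r* into demand: Q* = 873 - 12(11) = 741.

r* = 11, Q* = 741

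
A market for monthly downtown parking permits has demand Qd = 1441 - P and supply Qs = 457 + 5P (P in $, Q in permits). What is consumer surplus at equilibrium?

At equilibrium Qd = Qs, so 1441 - P = 457 + 5P; collecting terms, 984 = 6P and P* = 164.
From the demand curve, Q* = 1441 - 164 = 1277.
Demand choke price (Qd = 0): P = 1441. Consumer surplus = ½ × (1441 - 164) × 1277 = 815364.5.

Consumer surplus = 815364.5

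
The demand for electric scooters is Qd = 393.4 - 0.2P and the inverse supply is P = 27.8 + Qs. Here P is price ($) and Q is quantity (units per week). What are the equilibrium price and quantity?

In direct form, Qs = -27.8 + P.
At equilibrium Qd = Qs, so 393.4 - 0.2P = -27.8 + P; collecting terms, 421.2 = 1.2P and P* = 351.
Substitute back: Q* = 393.4 - 0.2(351) = 323.2.

P* = 351, Q* = 323.2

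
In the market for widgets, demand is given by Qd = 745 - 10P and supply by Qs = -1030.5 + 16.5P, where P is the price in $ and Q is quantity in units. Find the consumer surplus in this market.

The market clears where 745 - 10P = -1030.5 + 16.5P. Rearranging, 26.5P = 1775.5, hence P* = 67.
Then Q* = 745 - 10(67) = 75.
Demand choke price (Qd = 0): P = 745/10 = 74.5. Consumer surplus = ½ × (74.5 - 67) × 75 = 281.25.

Consumer surplus = 281.25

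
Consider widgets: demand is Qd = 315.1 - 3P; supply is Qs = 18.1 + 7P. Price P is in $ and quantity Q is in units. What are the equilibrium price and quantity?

Equating demand and supply, 315.1 - 3P = 18.1 + 7P gives 10P = 297, so P* = 29.7.
Then Q* = 315.1 - 3(29.7) = 226.

P* = 29.7, Q* = 226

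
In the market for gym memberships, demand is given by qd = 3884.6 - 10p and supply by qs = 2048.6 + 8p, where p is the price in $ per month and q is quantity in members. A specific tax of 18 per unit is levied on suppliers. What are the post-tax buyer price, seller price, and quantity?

p_b = 110, p_s = 92, q = 2784.6

With a tax of 18 on suppliers, they supply based on the net price p_s = p_b - 18, so qs = 1904.6 + 8p_b.
Set qd = qs: 3884.6 - 10p_b = 1904.6 + 8p_b, so 1980 = 18p_b and p_b = 110.
So p_s = 92 and the quantity traded is q = 3884.6 - 10(110) = 2784.6.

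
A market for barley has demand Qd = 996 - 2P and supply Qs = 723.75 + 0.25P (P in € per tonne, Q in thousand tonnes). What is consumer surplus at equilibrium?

Consumer surplus = 142129

At equilibrium Qd = Qs, so 996 - 2P = 723.75 + 0.25P; collecting terms, 272.25 = 2.25P and P* = 121.
Then Q* = 996 - 2(121) = 754.
Demand choke price (Qd = 0): P = 996/2 = 498. Consumer surplus = ½ × (498 - 121) × 754 = 142129.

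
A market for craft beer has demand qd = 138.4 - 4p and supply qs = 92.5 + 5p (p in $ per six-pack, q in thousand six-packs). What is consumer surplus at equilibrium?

Equating demand and supply, 138.4 - 4p = 92.5 + 5p gives 9p = 45.9, so p* = 5.1.
Then q* = 138.4 - 4(5.1) = 118.
Demand choke price (qd = 0): p = 138.4/4 = 34.6. Consumer surplus = ½ × (34.6 - 5.1) × 118 = 1740.5.

Consumer surplus = 1740.5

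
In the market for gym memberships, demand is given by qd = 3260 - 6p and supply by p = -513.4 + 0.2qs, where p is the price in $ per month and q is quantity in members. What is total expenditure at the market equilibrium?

Total expenditure = 181566

Rewriting in direct form: qs = 2567 + 5p.
Equating demand and supply, 3260 - 6p = 2567 + 5p gives 11p = 693, so p* = 63.
From the demand curve, q* = 3260 - 6(63) = 2882.
Total expenditure = p* × q* = 63 × 2882 = 181566.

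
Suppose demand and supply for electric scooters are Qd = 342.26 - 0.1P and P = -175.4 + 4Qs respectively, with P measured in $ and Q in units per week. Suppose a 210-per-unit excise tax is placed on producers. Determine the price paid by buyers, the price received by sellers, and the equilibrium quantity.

P_b = 1002.6, P_s = 792.6, Q = 242

In direct form, Qs = 43.85 + 0.25P.
The tax drives a wedge P_b - P_s = 210. Substituting P_s = P_b - 210 into supply: Qs = -8.65 + 0.25P_b.
Set Qd = Qs: 342.26 - 0.1P_b = -8.65 + 0.25P_b, so 350.91 = 0.35P_b and P_b = 1002.6.
So P_s = 792.6 and the quantity traded is Q = 342.26 - 0.1(1002.6) = 242.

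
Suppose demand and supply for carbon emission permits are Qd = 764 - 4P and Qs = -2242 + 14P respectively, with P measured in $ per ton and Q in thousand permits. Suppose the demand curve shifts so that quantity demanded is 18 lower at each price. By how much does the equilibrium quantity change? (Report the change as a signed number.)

ΔQ = -14

The market clears where 764 - 4P = -2242 + 14P. Rearranging, 18P = 3006, hence P* = 167.
Plugging P* into demand: Q* = 764 - 4(167) = 96.
After the shift, demand is Qd = 746 - 4P.
Re-solving, 18P = 2988 gives P = 166 and Q = 82.
ΔQ = 82 - 96 = -14.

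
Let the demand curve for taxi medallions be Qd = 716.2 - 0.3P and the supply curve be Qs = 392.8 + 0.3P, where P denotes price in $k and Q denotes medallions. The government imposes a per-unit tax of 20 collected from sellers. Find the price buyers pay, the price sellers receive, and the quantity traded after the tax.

P_b = 549, P_s = 529, Q = 551.5

With a tax of 20 on sellers, they supply based on the net price P_s = P_b - 20, so Qs = 386.8 + 0.3P_b.
Set Qd = Qs: 716.2 - 0.3P_b = 386.8 + 0.3P_b, so 329.4 = 0.6P_b and P_b = 549.
So P_s = 529 and the quantity traded is Q = 716.2 - 0.3(549) = 551.5.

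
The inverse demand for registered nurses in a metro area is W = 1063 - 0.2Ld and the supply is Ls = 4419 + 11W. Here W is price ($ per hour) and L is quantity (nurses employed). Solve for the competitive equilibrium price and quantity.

In direct form, Ld = 5315 - 5W.
At equilibrium Ld = Ls, so 5315 - 5W = 4419 + 11W; collecting terms, 896 = 16W and W* = 56.
Plugging W* into demand: L* = 5315 - 5(56) = 5035.

W* = 56, L* = 5035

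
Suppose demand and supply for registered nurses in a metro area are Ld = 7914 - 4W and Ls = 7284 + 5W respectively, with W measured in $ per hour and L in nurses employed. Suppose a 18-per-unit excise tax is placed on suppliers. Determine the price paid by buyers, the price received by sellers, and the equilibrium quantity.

W_b = 80, W_s = 62, L = 7594

The tax drives a wedge W_b - W_s = 18. Substituting W_s = W_b - 18 into supply: Ls = 7194 + 5W_b.
Equate demand and the shifted supply: 7914 - 4W_b = 7194 + 5W_b, giving 9W_b = 720, so W_b = 80.
So W_s = 62 and the quantity traded is L = 7914 - 4(80) = 7594.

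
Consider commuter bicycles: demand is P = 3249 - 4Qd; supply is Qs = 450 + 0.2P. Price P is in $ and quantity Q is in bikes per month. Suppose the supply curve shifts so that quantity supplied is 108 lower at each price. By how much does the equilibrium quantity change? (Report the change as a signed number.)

In direct form, Qd = 812.25 - 0.25P.
Set Qd = Qs: 812.25 - 0.25P = 450 + 0.2P, so 362.25 = 0.45P and P* = 805.
Then Q* = 812.25 - 0.25(805) = 611.
After the shift, supply is Qs = 342 + 0.2P.
New equilibrium: 470.25 = 0.45P, so P = 1045 and Q = 551.
ΔQ = 551 - 611 = -60.

ΔQ = -60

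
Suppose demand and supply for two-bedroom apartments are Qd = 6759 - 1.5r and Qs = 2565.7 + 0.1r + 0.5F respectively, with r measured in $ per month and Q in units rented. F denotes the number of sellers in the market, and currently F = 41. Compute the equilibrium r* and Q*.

r* = 2608, Q* = 2847

With F = 41, supply is Qs = 2586.2 + 0.1r.
At equilibrium Qd = Qs, so 6759 - 1.5r = 2586.2 + 0.1r; collecting terms, 4172.8 = 1.6r and r* = 2608.
Then Q* = 6759 - 1.5(2608) = 2847.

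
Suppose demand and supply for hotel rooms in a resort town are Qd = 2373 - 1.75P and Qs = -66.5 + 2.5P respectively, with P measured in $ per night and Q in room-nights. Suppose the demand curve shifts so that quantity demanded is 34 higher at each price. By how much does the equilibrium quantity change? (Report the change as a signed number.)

ΔQ = 20

The market clears where 2373 - 1.75P = -66.5 + 2.5P. Rearranging, 4.25P = 2439.5, hence P* = 574.
Substitute back: Q* = 2373 - 1.75(574) = 1368.5.
After the shift, demand is Qd = 2407 - 1.75P.
Re-solving, 4.25P = 2473.5 gives P = 582 and Q = 1388.5.
ΔQ = 1388.5 - 1368.5 = 20.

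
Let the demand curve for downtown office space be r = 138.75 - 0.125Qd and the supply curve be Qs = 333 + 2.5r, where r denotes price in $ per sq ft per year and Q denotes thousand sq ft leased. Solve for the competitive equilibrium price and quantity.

In direct form, Qd = 1110 - 8r.
Equating demand and supply, 1110 - 8r = 333 + 2.5r gives 10.5r = 777, so r* = 74.
Then Q* = 1110 - 8(74) = 518.

r* = 74, Q* = 518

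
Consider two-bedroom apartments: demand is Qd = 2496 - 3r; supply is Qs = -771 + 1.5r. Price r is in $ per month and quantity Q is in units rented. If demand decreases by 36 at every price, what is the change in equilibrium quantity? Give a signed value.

At equilibrium Qd = Qs, so 2496 - 3r = -771 + 1.5r; collecting terms, 3267 = 4.5r and r* = 726.
Then Q* = 2496 - 3(726) = 318.
After the shift, demand is Qd = 2460 - 3r.
Re-solving, 4.5r = 3231 gives r = 718 and Q = 306.
ΔQ = 306 - 318 = -12.

ΔQ = -12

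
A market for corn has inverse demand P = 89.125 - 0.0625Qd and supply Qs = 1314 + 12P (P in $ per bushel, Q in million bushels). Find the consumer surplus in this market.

Rewriting in direct form: Qd = 1426 - 16P.
Set Qd = Qs: 1426 - 16P = 1314 + 12P, so 112 = 28P and P* = 4.
From the demand curve, Q* = 1426 - 16(4) = 1362.
Demand choke price (Qd = 0): P = 1426/16 = 89.125. Consumer surplus = ½ × (89.125 - 4) × 1362 = 57970.125.

Consumer surplus = 57970.125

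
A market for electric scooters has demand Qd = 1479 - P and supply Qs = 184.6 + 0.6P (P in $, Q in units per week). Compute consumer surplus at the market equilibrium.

Consumer surplus = 224450

Equating demand and supply, 1479 - P = 184.6 + 0.6P gives 1.6P = 1294.4, so P* = 809.
Then Q* = 1479 - 809 = 670.
Demand choke price (Qd = 0): P = 1479. Consumer surplus = ½ × (1479 - 809) × 670 = 224450.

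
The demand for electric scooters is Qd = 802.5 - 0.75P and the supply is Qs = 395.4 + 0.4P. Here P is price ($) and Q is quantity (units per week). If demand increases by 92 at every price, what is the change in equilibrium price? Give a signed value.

The market clears where 802.5 - 0.75P = 395.4 + 0.4P. Rearranging, 1.15P = 407.1, hence P* = 354.
Substitute back: Q* = 802.5 - 0.75(354) = 537.
After the shift, demand is Qd = 894.5 - 0.75P.
Re-solving, 1.15P = 499.1 gives P = 434 and Q = 569.
ΔP = 434 - 354 = 80.

ΔP = 80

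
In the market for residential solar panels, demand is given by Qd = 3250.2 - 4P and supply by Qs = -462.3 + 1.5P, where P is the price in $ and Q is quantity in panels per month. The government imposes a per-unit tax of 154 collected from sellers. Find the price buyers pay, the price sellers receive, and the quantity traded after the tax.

P_b = 717, P_s = 563, Q = 382.2

With a tax of 154 on sellers, they supply based on the net price P_s = P_b - 154, so Qs = -693.3 + 1.5P_b.
Market clearing requires 3250.2 - 4P_b = -693.3 + 1.5P_b; hence 3943.5 = 5.5P_b and P_b = 717.
So P_s = 563 and the quantity traded is Q = 3250.2 - 4(717) = 382.2.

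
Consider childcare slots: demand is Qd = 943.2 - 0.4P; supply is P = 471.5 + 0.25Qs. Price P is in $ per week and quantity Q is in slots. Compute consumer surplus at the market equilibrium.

Consumer surplus = 588245

Inverting to quantity form: Qs = -1886 + 4P.
Set Qd = Qs: 943.2 - 0.4P = -1886 + 4P, so 2829.2 = 4.4P and P* = 643.
Substitute back: Q* = 943.2 - 0.4(643) = 686.
Demand choke price (Qd = 0): P = 943.2/0.4 = 2358. Consumer surplus = ½ × (2358 - 643) × 686 = 588245.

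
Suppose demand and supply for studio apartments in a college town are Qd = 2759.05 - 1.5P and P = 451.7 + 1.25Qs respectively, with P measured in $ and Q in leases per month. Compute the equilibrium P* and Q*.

P* = 1356.7, Q* = 724

In direct form, Qs = -361.36 + 0.8P.
Equating demand and supply, 2759.05 - 1.5P = -361.36 + 0.8P gives 2.3P = 3120.41, so P* = 1356.7.
Then Q* = 2759.05 - 1.5(1356.7) = 724.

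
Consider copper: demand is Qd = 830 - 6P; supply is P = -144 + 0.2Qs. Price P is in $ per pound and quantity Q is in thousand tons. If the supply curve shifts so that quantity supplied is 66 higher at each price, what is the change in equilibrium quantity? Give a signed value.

Inverting to quantity form: Qs = 720 + 5P.
Equating demand and supply, 830 - 6P = 720 + 5P gives 11P = 110, so P* = 10.
Plugging P* into demand: Q* = 830 - 6(10) = 770.
After the shift, supply is Qs = 786 + 5P.
New equilibrium: 44 = 11P, so P = 4 and Q = 806.
ΔQ = 806 - 770 = 36.

ΔQ = 36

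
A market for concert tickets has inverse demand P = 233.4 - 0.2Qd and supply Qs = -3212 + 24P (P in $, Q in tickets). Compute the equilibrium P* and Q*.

Rewriting in direct form: Qd = 1167 - 5P.
Equating demand and supply, 1167 - 5P = -3212 + 24P gives 29P = 4379, so P* = 151.
Substitute back: Q* = 1167 - 5(151) = 412.

P* = 151, Q* = 412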